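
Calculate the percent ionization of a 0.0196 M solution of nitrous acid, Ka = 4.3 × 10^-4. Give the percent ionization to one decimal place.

HNO2 ⇌ NO2- + H+; let x = [H+] at equilibrium.
Solve x² + 0.00043x − 8.43e-06 = 0 → x = 2.70 × 10^-3 M
Fraction ionized = 2.70 × 10^-3 / 0.0196 = 0.1378 → 13.8%

13.8%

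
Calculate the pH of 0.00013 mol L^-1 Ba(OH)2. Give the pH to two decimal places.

Ba(OH)2 is a strong base (each formula unit releases 2 OH-); [OH-] = 0.00026 M.
pOH = -log(0.00026) = 3.59
pH = 14.00 - 3.59 = 10.41

pH = 10.41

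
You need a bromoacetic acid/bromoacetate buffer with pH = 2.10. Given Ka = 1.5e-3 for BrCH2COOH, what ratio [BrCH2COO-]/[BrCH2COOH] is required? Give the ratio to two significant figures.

pKa = -log(1.5 × 10^-3) = 2.824
pH = pKa + log(r) ⇒ log(r) = 2.10 − 2.824 = -0.724
r = [BrCH2COO-]/[BrCH2COOH] = 10^(-0.724) = 0.189

ratio = 0.19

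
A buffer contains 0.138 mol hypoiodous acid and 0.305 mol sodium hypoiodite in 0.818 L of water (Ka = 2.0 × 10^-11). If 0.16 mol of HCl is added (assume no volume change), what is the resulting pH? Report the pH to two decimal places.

After neutralization: n(HOI) = 0.298 mol, n(OI-) = 0.145 mol.
pKa = −log(2.0 × 10^-11) = 10.699
Henderson–Hasselbalch with mole ratio 0.145/0.298: pH = 10.699 + (-0.313)

pH = 10.39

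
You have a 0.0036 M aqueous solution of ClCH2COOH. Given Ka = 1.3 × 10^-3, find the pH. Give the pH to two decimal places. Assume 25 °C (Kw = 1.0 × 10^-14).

ClCH2COOH ⇌ ClCH2COO- + H+
Ka = x²/(0.0036 − x) = 1.3 × 10^-3
The 5% rule fails; solving x² + Ka·x − Ka·C₀ = 0 exactly:
x = (−Ka + √(Ka² + 4·Ka·C₀))/2 = 1.61 × 10^-3 M
pH = −log[H+] = −log(1.61 × 10^-3) = 2.79

pH = 2.79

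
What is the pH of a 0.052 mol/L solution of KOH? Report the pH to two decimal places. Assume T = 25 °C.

pH = 12.72

KOH is a strong base; [OH-] = 0.052 M.
pOH = -log(0.052) = 1.28
pH = 14.00 - 1.28 = 12.72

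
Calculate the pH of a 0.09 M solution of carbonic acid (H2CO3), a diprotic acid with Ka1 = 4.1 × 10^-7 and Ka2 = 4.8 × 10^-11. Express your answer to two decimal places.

pH = 3.72

Ka1 ≫ Ka2, so treat the first dissociation as the only significant source of H+.
Ka1 = x²/(0.09 − x) = 4.1 × 10^-7
x ≈ √(4.1 × 10^-7 × 0.09) = 1.92 × 10^-4 M
pH = −log(1.92 × 10^-4) = 3.72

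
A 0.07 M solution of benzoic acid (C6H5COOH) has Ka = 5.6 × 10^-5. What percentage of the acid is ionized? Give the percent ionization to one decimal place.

C6H5COOH ⇌ C6H5COO- + H+; let x = [H+] at equilibrium.
x ≈ √(Ka·C₀) = √(5.6 × 10^-5 × 0.07) = 1.98 × 10^-3 M
Fraction ionized = 1.98 × 10^-3 / 0.07 = 0.0283 → 2.8%

2.8%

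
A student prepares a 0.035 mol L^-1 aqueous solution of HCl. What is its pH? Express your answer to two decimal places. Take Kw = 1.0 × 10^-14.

HCl is a strong acid and dissociates completely, so [H+] = 0.035 M.
pH = -log(0.035) = 1.46

pH = 1.46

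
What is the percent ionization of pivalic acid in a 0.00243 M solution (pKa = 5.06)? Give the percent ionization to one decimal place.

(CH3)3CCOOH ⇌ (CH3)3CCOO- + H+; let x = [H+] at equilibrium.
Ka = 10^(−5.06) = 8.71 × 10^-6
Solve x² + 8.71e-06x − 2.12e-08 = 0 → x = 1.41 × 10^-4 M
Fraction ionized = 1.41 × 10^-4 / 0.00243 = 0.0580 → 5.8%

5.8%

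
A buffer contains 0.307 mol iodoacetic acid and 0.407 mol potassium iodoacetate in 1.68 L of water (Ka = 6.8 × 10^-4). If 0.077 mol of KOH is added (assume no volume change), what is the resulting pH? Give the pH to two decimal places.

OH- converts ICH2COOH to ICH2COO-: ICH2COOH → 0.23 mol, ICH2COO- → 0.484 mol.
pKa = −log(6.8 × 10^-4) = 3.167
pH = pKa + log([A⁻]/[HA]) = 3.167 + log(0.484/0.23) = 3.167 +0.323

pH = 3.49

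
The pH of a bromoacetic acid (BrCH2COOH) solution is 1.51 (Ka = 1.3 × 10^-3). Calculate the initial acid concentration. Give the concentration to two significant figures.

C₀ = 7.7 × 10^-1 M

[H+] = 10^(-1.51) = 3.09 × 10^-2 M = x
Ka = x²/(C₀ − x) ⇒ C₀ = x + x²/Ka
C₀ = 3.09 × 10^-2 + (3.09 × 10^-2)²/(1.3 × 10^-3) = 7.65 × 10^-1 M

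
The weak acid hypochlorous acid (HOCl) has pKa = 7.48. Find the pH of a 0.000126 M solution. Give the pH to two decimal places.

HOCl ⇌ OCl- + H+
Ka = 10^(−7.48) = 3.31 × 10^-8
From the ICE table, Ka = [H+]²/(0.000126 − [H+]) = 3.31 × 10^-8.
Assume [H+] ≪ 0.000126: [H+] ≈ √(3.31 × 10^-8 × 0.000126) = 2.04 × 10^-6 M
Check: 1.6% ionized — well under 5%, approximation valid.
pH = −log[H+] = −log(2.04 × 10^-6) = 5.69

pH = 5.69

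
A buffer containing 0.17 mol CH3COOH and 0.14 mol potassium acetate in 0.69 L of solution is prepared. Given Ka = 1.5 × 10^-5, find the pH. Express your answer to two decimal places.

pH = 4.74

pKa = −log(1.5 × 10^-5) = 4.824
pH = pKa + log([A⁻]/[HA]) = 4.824 + log(0.14/0.17)
pH = 4.824 + (-0.084) = 4.74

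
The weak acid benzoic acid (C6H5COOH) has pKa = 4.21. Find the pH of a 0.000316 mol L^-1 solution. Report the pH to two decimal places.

pH = 3.95

C6H5COOH ⇌ C6H5COO- + H+
Ka = 10^(−4.21) = 6.17 × 10^-5
Ka = x²/(0.000316 − x) = 6.17 × 10^-5
Here C₀/Ka ≈ 5.12, so the small-x approximation fails. Use the quadratic:
x = (−Ka + √(Ka² + 4·Ka·C₀))/2 = 1.12 × 10^-4 M
pH = −log[H+] = −log(1.12 × 10^-4) = 3.95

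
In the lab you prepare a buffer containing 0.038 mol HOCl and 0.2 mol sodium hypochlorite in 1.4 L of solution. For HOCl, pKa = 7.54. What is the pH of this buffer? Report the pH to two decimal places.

pH = pKa + log([A⁻]/[HA]) = 7.54 + log(0.2/0.038)
pH = 7.54 + (+0.721) = 8.26

pH = 8.26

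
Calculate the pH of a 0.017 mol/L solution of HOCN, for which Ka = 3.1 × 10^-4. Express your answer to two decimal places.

pH = 2.67

HOCN ⇌ OCN- + H+
Ka = [H+]²/(0.017 − [H+]) = 3.1 × 10^-4
Here C₀/Ka ≈ 54.8, so the small-[H+] approximation fails. Use the quadratic:
[H+] = (−Ka + √(Ka² + 4·Ka·C₀))/2 = 2.15 × 10^-3 M
pH = −log(2.15 × 10^-3) = 2.67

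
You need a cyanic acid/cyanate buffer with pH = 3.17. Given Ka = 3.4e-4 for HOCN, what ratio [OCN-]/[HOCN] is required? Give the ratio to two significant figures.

pKa = -log(3.4 × 10^-4) = 3.469
pH = pKa + log(r) ⇒ log(r) = 3.17 − 3.469 = -0.299
r = [OCN-]/[HOCN] = 10^(-0.299) = 0.502

ratio = 0.50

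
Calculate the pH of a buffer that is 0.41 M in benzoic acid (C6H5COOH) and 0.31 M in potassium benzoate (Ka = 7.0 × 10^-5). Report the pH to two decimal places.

pH = 4.03

pKa = −log(7.0 × 10^-5) = 4.155
Henderson–Hasselbalch: pH = pKa + log([C6H5COO-]/[C6H5COOH]) = 4.155 + log(0.31/0.41)
pH = 4.155 + (-0.121) = 4.03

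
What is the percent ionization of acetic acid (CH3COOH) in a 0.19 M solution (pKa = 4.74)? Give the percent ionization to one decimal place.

1.0%

CH3COOH ⇌ CH3COO- + H+; let x = [H+] at equilibrium.
Ka = 10^(−4.74) = 1.82 × 10^-5
x ≈ √(Ka·C₀) = √(1.82 × 10^-5 × 0.19) = 1.86 × 10^-3 M
% ionization = x/C₀ × 100% = 1.86 × 10^-3/0.19 × 100% = 1.0%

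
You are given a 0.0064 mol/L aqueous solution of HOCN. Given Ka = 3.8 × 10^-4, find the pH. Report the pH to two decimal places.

pH = 2.86

HOCN ⇌ OCN- + H+
Ka = x²/(0.0064 − x) = 3.8 × 10^-4
x is not negligible relative to C₀; solve x² + 0.00038·x − 2.43e-06 = 0.
x = [−0.00038 + √(0.00038² + 9.73e-06)]/2 = 1.38 × 10^-3 M
pH = −log[H+] = −log(1.38 × 10^-3) = 2.86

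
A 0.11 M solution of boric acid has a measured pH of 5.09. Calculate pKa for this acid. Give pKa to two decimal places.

pKa = 9.22

[H+] = 10^(-5.09) = 8.13 × 10^-6 M
At equilibrium [HA] = 0.11 − 8.13 × 10^-6 = 1.10 × 10^-1 M
Ka = [H+][A-]/[HA] = (8.13 × 10^-6)² / 1.10 × 10^-1 = 6.01 × 10^-10
pKa = -log(6.01 × 10^-10) = 9.22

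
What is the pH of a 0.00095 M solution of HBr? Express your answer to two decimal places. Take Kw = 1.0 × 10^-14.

pH = 3.02

HBr is a strong acid and dissociates completely, so [H+] = 0.00095 M.
pH = -log(0.00095) = 3.02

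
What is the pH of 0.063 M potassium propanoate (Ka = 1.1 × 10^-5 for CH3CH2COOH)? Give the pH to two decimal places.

pH = 8.88

CH3CH2COO- is the conjugate base of the weak acid CH3CH2COOH.
Kb = Kw/Ka = 1.0×10^-14 / 1.1 × 10^-5 = 9.09 × 10^-10
From the ICE table, Kb = x²/(0.063 − x) = 9.09 × 10^-10.
Assume x ≪ 0.063: x ≈ √(9.09 × 10^-10 × 0.063) = 7.57 × 10^-6 M
pOH = 5.12, so pH = 14.00 − pOH = 8.88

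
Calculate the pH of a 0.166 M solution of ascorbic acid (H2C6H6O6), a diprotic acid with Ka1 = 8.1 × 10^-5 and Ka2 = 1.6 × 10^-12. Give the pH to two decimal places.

Since Ka1 ≫ Ka2, the first ionization dominates [H+].
Ka1 = x²/(0.166 − x) = 8.1 × 10^-5
x ≈ √(8.1 × 10^-5 × 0.166) = 3.67 × 10^-3 M
pH = −log(3.67 × 10^-3) = 2.44

pH = 2.44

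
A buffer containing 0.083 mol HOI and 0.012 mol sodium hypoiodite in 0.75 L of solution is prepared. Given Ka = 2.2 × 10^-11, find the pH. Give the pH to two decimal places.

pKa = −log(2.2 × 10^-11) = 10.658
Using pH = pKa + log([base]/[acid]) with [base]/[acid] = 0.012/0.083:
pH = 10.658 + (-0.840) = 9.82

pH = 9.82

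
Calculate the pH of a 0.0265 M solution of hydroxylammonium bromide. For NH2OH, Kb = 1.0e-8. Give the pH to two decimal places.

pH = 3.79

NH3OH+ is the conjugate acid of the weak base NH2OH.
Ka = Kw/Kb = 1.0×10^-14 / 1.0 × 10^-8 = 1.00 × 10^-6
Ka = [H+]²/(0.0265 − [H+]) = 1.00 × 10^-6
Assume [H+] ≪ 0.0265: [H+] ≈ √(1.00 × 10^-6 × 0.0265) = 1.63 × 10^-4 M
([H+]/C₀ = 0.61% < 5%, so the approximation holds.)
pH = −log(1.63 × 10^-4) = 3.79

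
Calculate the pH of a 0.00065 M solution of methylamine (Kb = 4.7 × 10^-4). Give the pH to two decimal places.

CH3NH2 + H2O ⇌ CH3NH3+ + OH-
Kb = [OH-]²/(0.00065 − [OH-]) = 4.7 × 10^-4
Here C₀/Kb ≈ 1.38, so the small-[OH-] approximation fails. Use the quadratic:
[OH-] = [−0.00047 + √(0.00047² + 1.22e-06)]/2 = 3.66 × 10^-4 M
pOH = −log(3.66 × 10^-4) = 3.44; pH = 14.00 − 3.44 = 10.56

pH = 10.56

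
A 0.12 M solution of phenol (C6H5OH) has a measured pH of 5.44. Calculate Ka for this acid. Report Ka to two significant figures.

[H+] = 10^(-5.44) = 3.63 × 10^-6 M
At equilibrium [HA] = 0.12 − 3.63 × 10^-6 = 1.20 × 10^-1 M
Ka = [H+][A-]/[HA] = (3.63 × 10^-6)² / 1.20 × 10^-1 = 1.1 × 10^-10

Ka = 1.1 × 10^-10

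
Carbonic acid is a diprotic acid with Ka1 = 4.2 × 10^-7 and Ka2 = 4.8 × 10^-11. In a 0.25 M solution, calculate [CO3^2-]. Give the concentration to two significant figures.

4.8 × 10^-11 M

First ionization gives [H+] ≈ [HCO3-] = 3.24 × 10^-4 M.
Second step: Ka2 = [H+][CO3^2-]/[HCO3-] ≈ [CO3^2-] (since [H+] ≈ [HCO3-]).
So [CO3^2-] ≈ Ka2.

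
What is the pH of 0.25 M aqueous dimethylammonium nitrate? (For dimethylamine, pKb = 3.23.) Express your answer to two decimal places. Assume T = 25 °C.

pH = 5.69

(CH3)2NH2+ is the conjugate acid of the weak base (CH3)2NH.
Kb = 10^(−3.23) = 5.89 × 10^-4
Ka = Kw/Kb = 1.0×10^-14 / 5.89 × 10^-4 = 1.70 × 10^-11
From the ICE table, Ka = x²/(0.25 − x) = 1.70 × 10^-11.
Assume x ≪ 0.25: x ≈ √(1.70 × 10^-11 × 0.25) = 2.06 × 10^-6 M
Check: 0.00082% ionized — well under 5%, approximation valid.
pH = −log(2.06 × 10^-6) = 5.69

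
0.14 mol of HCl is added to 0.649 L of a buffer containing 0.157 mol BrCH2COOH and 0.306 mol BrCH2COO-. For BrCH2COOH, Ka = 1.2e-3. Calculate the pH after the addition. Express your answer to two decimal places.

Added H+ converts BrCH2COO- to BrCH2COOH: BrCH2COOH → 0.297 mol, BrCH2COO- → 0.166 mol.
pKa = −log(1.2 × 10^-3) = 2.921
Henderson–Hasselbalch with mole ratio 0.166/0.297: pH = 2.921 + (-0.253)

pH = 2.67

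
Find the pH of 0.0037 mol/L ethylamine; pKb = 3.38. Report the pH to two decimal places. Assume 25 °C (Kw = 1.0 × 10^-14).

C2H5NH2 + H2O ⇌ C2H5NH3+ + OH-
Kb = 10^(−3.38) = 4.17 × 10^-4
From the ICE table, Kb = [OH-]²/(0.0037 − [OH-]) = 4.17 × 10^-4.
[OH-] is not negligible relative to C₀; solve [OH-]² + 0.000417·[OH-] − 1.54e-06 = 0.
[OH-] = (−Kb + √(Kb² + 4·Kb·C₀))/2 = 1.05 × 10^-3 M
pOH = −log(1.05 × 10^-3) = 2.98; pH = 14.00 − 2.98 = 11.02

pH = 11.02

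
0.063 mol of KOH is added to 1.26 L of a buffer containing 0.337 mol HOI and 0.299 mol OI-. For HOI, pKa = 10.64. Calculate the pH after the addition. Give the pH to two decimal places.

pH = 10.76

OH- converts HOI to OI-: HOI → 0.274 mol, OI- → 0.362 mol.
pH = pKa + log(n_OI-/n_HOI) = 10.64 + log(0.362/0.274) = 10.64 + (+0.121)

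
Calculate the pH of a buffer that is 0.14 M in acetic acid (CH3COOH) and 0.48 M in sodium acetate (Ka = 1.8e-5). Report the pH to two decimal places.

pH = 5.28

pKa = −log(1.8 × 10^-5) = 4.745
pH = pKa + log([A⁻]/[HA]) = 4.745 + log(0.48/0.14)
pH = 4.745 + (+0.535) = 5.28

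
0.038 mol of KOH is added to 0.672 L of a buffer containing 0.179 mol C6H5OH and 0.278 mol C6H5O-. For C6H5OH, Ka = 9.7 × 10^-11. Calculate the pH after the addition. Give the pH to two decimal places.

pH = 10.36

OH- converts C6H5OH to C6H5O-: C6H5OH → 0.141 mol, C6H5O- → 0.316 mol.
pKa = −log(9.7 × 10^-11) = 10.013
pH = pKa + log(n_C6H5O-/n_C6H5OH) = 10.013 + log(0.316/0.141) = 10.013 + (+0.350)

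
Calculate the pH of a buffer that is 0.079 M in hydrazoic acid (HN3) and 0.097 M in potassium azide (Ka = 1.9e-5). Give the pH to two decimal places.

pKa = −log(1.9 × 10^-5) = 4.721
Using pH = pKa + log([base]/[acid]) with [base]/[acid] = 0.097/0.079:
pH = 4.721 + (+0.089) = 4.81

pH = 4.81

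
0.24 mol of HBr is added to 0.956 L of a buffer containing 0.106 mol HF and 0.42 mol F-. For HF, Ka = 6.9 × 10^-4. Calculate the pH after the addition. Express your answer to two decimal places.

Added H+ converts F- to HF: HF → 0.346 mol, F- → 0.18 mol.
pKa = −log(6.9 × 10^-4) = 3.161
pH = pKa + log([A⁻]/[HA]) = 3.161 + log(0.18/0.346) = 3.161 -0.284

pH = 2.88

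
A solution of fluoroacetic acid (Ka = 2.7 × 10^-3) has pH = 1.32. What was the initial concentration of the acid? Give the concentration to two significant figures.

C₀ = 9.0 × 10^-1 M

[H+] = 10^(-1.32) = 4.79 × 10^-2 M = x
Ka = x²/(C₀ − x) ⇒ C₀ = x + x²/Ka
C₀ = 4.79 × 10^-2 + (4.79 × 10^-2)²/(2.7 × 10^-3) = 8.98 × 10^-1 M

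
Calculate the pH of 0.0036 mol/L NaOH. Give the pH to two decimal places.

pH = 11.56

NaOH is a strong base; [OH-] = 0.0036 M.
pOH = -log(0.0036) = 2.44
pH = 14.00 - 2.44 = 11.56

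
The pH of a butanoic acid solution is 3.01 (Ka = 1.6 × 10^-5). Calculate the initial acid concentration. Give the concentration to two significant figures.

[H+] = 10^(-3.01) = 9.77 × 10^-4 M = x
Ka = x²/(C₀ − x) ⇒ C₀ = x + x²/Ka
C₀ = 9.77 × 10^-4 + (9.77 × 10^-4)²/(1.6 × 10^-5) = 6.06 × 10^-2 M

C₀ = 6.1 × 10^-2 M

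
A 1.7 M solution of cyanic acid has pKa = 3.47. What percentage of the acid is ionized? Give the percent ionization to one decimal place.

HOCN ⇌ OCN- + H+; let x = [H+] at equilibrium.
Ka = 10^(−3.47) = 3.39 × 10^-4
x ≈ √(Ka·C₀) = √(3.39 × 10^-4 × 1.7) = 2.40 × 10^-2 M
Fraction ionized = 2.40 × 10^-2 / 1.7 = 0.0141 → 1.4%

1.4%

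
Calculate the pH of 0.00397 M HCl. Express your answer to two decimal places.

pH = 2.40

HCl is a strong acid and dissociates completely, so [H+] = 0.00397 M.
pH = -log(0.00397) = 2.40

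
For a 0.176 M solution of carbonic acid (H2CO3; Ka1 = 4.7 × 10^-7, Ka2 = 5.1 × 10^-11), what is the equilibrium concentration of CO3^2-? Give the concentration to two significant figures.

5.1 × 10^-11 M

First ionization gives [H+] ≈ [HCO3-] = 2.88 × 10^-4 M.
Second step: Ka2 = [H+][CO3^2-]/[HCO3-] ≈ [CO3^2-] (since [H+] ≈ [HCO3-]).
So [CO3^2-] ≈ Ka2.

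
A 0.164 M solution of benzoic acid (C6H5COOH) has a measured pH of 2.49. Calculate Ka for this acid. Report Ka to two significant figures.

[H+] = 10^(-2.49) = 3.24 × 10^-3 M
At equilibrium [HA] = 0.164 − 3.24 × 10^-3 = 1.61 × 10^-1 M
Ka = [H+][A-]/[HA] = (3.24 × 10^-3)² / 1.61 × 10^-1 = 6.5 × 10^-5

Ka = 6.5 × 10^-5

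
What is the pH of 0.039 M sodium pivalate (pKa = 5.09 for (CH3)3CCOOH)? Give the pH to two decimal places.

(CH3)3CCOO- is the conjugate base of the weak acid (CH3)3CCOOH.
Ka = 10^(−5.09) = 8.13 × 10^-6
Kb = Kw/Ka = 1.0×10^-14 / 8.13 × 10^-6 = 1.23 × 10^-9
Kb = [OH-]²/(0.039 − [OH-]) = 1.23 × 10^-9
Neglecting [OH-] in the denominator: [OH-] = √(1.23 × 10^-9 × 0.039) = 6.93 × 10^-6 M
([OH-]/C₀ = 0.018% < 5%, so the approximation holds.)
pOH = −log(6.93 × 10^-6) = 5.16; pH = 14.00 − 5.16 = 8.84

pH = 8.84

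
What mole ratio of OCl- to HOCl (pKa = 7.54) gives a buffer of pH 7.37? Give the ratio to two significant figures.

pH = pKa + log(r) ⇒ log(r) = 7.37 − 7.54 = -0.17
r = [OCl-]/[HOCl] = 10^(-0.17) = 0.676

ratio = 0.68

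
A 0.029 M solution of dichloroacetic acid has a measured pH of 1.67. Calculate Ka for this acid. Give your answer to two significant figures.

Ka = 6.0 × 10^-2

[H+] = 10^(-1.67) = 2.14 × 10^-2 M
At equilibrium [HA] = 0.029 − 2.14 × 10^-2 = 7.60 × 10^-3 M
Ka = [H+][A-]/[HA] = (2.14 × 10^-2)² / 7.60 × 10^-3 = 6.0 × 10^-2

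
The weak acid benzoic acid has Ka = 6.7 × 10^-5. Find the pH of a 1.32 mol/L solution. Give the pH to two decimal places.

C6H5COOH ⇌ C6H5COO- + H+
Let x = [H+] at equilibrium. Ka = x²/(1.32 − x).
Since Ka ≪ C₀, x ≈ √(Ka·C₀) = 9.40 × 10^-3 M.
Check: 0.71% ionized — well under 5%, approximation valid.
pH = −log[H+] = −log(9.40 × 10^-3) = 2.03

pH = 2.03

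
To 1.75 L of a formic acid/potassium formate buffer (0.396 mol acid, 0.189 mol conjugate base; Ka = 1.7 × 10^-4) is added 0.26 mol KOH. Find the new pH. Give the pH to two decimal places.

pH = 4.29

OH- converts HCOOH to HCOO-: HCOOH → 0.136 mol, HCOO- → 0.449 mol.
pKa = −log(1.7 × 10^-4) = 3.770
pH = pKa + log(n_HCOO-/n_HCOOH) = 3.770 + log(0.449/0.136) = 3.770 + (+0.519)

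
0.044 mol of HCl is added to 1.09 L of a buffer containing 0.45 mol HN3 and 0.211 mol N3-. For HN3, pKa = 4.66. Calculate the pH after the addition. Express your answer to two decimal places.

After neutralization: n(HN3) = 0.494 mol, n(N3-) = 0.167 mol.
pH = pKa + log([A⁻]/[HA]) = 4.66 + log(0.167/0.494) = 4.66 -0.471

pH = 4.19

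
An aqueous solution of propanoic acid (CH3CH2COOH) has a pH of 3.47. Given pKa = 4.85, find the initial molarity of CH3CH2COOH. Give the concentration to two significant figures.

[H+] = 10^(-3.47) = 3.39 × 10^-4 M = x
Ka = 10^(−4.85) = 1.41 × 10^-5
Ka = x²/(C₀ − x) ⇒ C₀ = x + x²/Ka
C₀ = 3.39 × 10^-4 + (3.39 × 10^-4)²/(1.41 × 10^-5) = 8.49 × 10^-3 M

C₀ = 8.5 × 10^-3 M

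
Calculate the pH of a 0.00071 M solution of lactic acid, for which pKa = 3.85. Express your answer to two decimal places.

pH = 3.60

CH3CH(OH)COOH ⇌ CH3CH(OH)COO- + H+
Ka = 10^(−3.85) = 1.41 × 10^-4
Ka = [H+]²/(0.00071 − [H+]) = 1.41 × 10^-4
Here C₀/Ka ≈ 5.04, so the small-[H+] approximation fails. Use the quadratic:
[H+] = [−0.000141 + √(0.000141² + 4e-07)]/2 = 2.54 × 10^-4 M
pH = −log(2.54 × 10^-4) = 3.60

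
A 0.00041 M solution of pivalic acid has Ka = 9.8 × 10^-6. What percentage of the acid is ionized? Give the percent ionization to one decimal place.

14.3%

(CH3)3CCOOH ⇌ (CH3)3CCOO- + H+; let x = [H+] at equilibrium.
Solve x² + 9.8e-06x − 4.02e-09 = 0 → x = 5.87 × 10^-5 M
% ionization = x/C₀ × 100% = 5.87 × 10^-5/0.00041 × 100% = 14.3%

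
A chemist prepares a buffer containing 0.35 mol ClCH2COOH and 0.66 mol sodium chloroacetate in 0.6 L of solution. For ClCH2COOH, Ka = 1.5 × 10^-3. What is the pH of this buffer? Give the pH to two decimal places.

pKa = −log(1.5 × 10^-3) = 2.824
Using pH = pKa + log([base]/[acid]) with [base]/[acid] = 0.66/0.35:
pH = 2.824 + (+0.275) = 3.10

pH = 3.10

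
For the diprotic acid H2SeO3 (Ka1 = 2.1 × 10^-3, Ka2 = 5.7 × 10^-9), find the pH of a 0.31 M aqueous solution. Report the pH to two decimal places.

pH = 1.61

Ka1 ≫ Ka2, so treat the first dissociation as the only significant source of H+.
Ka1 = x²/(0.31 − x) = 2.1 × 10^-3
Solving the quadratic: x = (−Ka1 + √(Ka1² + 4·Ka1·C₀))/2 = 2.45 × 10^-2 M
pH = −log(2.45 × 10^-2) = 1.61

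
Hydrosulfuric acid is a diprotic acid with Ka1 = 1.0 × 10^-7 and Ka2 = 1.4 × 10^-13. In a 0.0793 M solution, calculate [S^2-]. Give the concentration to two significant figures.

1.4 × 10^-13 M

First ionization gives [H+] ≈ [HS-] = 8.91 × 10^-5 M.
Second step: Ka2 = [H+][S^2-]/[HS-] ≈ [S^2-] (since [H+] ≈ [HS-]).
So [S^2-] ≈ Ka2.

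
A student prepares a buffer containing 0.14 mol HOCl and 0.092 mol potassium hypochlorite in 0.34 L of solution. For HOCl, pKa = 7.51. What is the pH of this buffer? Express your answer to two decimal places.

pH = 7.33

Henderson–Hasselbalch: pH = pKa + log([OCl-]/[HOCl]) = 7.51 + log(0.092/0.14)
pH = 7.51 + (-0.182) = 7.33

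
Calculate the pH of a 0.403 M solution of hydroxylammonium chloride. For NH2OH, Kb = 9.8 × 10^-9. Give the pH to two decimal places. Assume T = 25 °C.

NH3OH+ is the conjugate acid of the weak base NH2OH.
Ka = Kw/Kb = 1.0×10^-14 / 9.8 × 10^-9 = 1.02 × 10^-6
From the ICE table, Ka = x²/(0.403 − x) = 1.02 × 10^-6.
Assume x ≪ 0.403: x ≈ √(1.02 × 10^-6 × 0.403) = 6.41 × 10^-4 M
pH = −log(6.41 × 10^-4) = 3.19

pH = 3.19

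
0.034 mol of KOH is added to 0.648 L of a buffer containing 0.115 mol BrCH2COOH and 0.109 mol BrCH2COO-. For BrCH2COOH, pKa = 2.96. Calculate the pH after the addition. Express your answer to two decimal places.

OH- converts BrCH2COOH to BrCH2COO-: BrCH2COOH → 0.081 mol, BrCH2COO- → 0.143 mol.
Henderson–Hasselbalch with mole ratio 0.143/0.081: pH = 2.96 + (+0.247)

pH = 3.21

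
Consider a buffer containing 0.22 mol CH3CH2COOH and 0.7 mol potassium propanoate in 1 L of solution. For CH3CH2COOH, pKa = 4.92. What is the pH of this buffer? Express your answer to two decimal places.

pH = 5.42

pH = pKa + log([A⁻]/[HA]) = 4.92 + log(0.7/0.22)
pH = 4.92 + (+0.503) = 5.42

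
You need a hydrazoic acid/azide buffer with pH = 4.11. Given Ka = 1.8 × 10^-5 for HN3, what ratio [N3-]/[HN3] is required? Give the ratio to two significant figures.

ratio = 0.23

pKa = -log(1.8 × 10^-5) = 4.745
pH = pKa + log(r) ⇒ log(r) = 4.11 − 4.745 = -0.635
r = [N3-]/[HN3] = 10^(-0.635) = 0.232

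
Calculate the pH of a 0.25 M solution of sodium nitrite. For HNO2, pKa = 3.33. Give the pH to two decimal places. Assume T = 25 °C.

pH = 8.36

NO2- is the conjugate base of the weak acid HNO2.
Ka = 10^(−3.33) = 4.68 × 10^-4
Kb = Kw/Ka = 1.0×10^-14 / 4.68 × 10^-4 = 2.14 × 10^-11
Kb = x²/(0.25 − x) = 2.14 × 10^-11
Assume x ≪ 0.25: x ≈ √(2.14 × 10^-11 × 0.25) = 2.31 × 10^-6 M
pOH = −log(2.31 × 10^-6) = 5.64; pH = 14.00 − 5.64 = 8.36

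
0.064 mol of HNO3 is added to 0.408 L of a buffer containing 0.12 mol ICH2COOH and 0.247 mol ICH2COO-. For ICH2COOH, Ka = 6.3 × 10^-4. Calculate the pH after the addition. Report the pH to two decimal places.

pH = 3.20

Added H+ converts ICH2COO- to ICH2COOH: ICH2COOH → 0.184 mol, ICH2COO- → 0.183 mol.
pKa = −log(6.3 × 10^-4) = 3.201
Henderson–Hasselbalch with mole ratio 0.183/0.184: pH = 3.201 + (-0.002)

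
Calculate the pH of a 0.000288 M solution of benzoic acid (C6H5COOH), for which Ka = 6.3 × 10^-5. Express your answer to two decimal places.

pH = 3.97

C6H5COOH ⇌ C6H5COO- + H+
Ka = [H+]²/(0.000288 − [H+]) = 6.3 × 10^-5
The 5% rule fails; solving [H+]² + Ka·[H+] − Ka·C₀ = 0 exactly:
[H+] = [−6.3e-05 + √(6.3e-05² + 7.26e-08)]/2 = 1.07 × 10^-4 M
pH = −log(1.07 × 10^-4) = 3.97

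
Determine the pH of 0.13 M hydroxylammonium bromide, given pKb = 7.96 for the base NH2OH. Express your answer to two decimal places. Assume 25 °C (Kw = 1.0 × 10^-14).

pH = 3.46

NH3OH+ is the conjugate acid of the weak base NH2OH.
Kb = 10^(−7.96) = 1.10 × 10^-8
Ka = Kw/Kb = 1.0×10^-14 / 1.10 × 10^-8 = 9.09 × 10^-7
Let x = [H+] at equilibrium. Ka = x²/(0.13 − x).
Since Ka ≪ C₀, x ≈ √(Ka·C₀) = 3.44 × 10^-4 M.
Check: 0.26% ionized — well under 5%, approximation valid.
pH = −log(3.44 × 10^-4) = 3.46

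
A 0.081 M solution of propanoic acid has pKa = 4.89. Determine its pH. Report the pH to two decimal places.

pH = 2.99

CH3CH2COOH ⇌ CH3CH2COO- + H+
Ka = 10^(−4.89) = 1.29 × 10^-5
Ka = x²/(0.081 − x) = 1.29 × 10^-5
Neglecting x in the denominator: x = √(1.29 × 10^-5 × 0.081) = 1.02 × 10^-3 M
pH = −log[H+] = −log(1.02 × 10^-3) = 2.99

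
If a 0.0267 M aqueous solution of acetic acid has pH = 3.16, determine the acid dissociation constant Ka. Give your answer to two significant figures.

Ka = 1.8 × 10^-5

[H+] = 10^(-3.16) = 6.92 × 10^-4 M
At equilibrium [HA] = 0.0267 − 6.92 × 10^-4 = 2.60 × 10^-2 M
Ka = [H+][A-]/[HA] = (6.92 × 10^-4)² / 2.60 × 10^-2 = 1.8 × 10^-5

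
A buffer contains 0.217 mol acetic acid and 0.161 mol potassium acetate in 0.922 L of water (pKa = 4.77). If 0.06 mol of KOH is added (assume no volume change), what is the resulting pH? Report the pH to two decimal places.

After neutralization: n(CH3COOH) = 0.157 mol, n(CH3COO-) = 0.221 mol.
pH = pKa + log(n_CH3COO-/n_CH3COOH) = 4.77 + log(0.221/0.157) = 4.77 + (+0.148)

pH = 4.92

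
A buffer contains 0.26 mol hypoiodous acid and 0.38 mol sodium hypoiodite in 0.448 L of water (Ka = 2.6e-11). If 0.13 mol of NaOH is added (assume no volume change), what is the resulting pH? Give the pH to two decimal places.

OH- converts HOI to OI-: HOI → 0.13 mol, OI- → 0.51 mol.
pKa = −log(2.6 × 10^-11) = 10.585
pH = pKa + log([A⁻]/[HA]) = 10.585 + log(0.51/0.13) = 10.585 +0.594

pH = 11.18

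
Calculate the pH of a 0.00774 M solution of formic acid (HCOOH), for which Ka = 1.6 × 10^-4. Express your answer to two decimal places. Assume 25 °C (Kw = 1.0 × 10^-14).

pH = 2.98

HCOOH ⇌ HCOO- + H+
Ka = [H+]²/(0.00774 − [H+]) = 1.6 × 10^-4
The 5% rule fails; solving [H+]² + Ka·[H+] − Ka·C₀ = 0 exactly:
[H+] = (−Ka + √(Ka² + 4·Ka·C₀))/2 = 1.04 × 10^-3 M
pH = −log[H+] = −log(1.04 × 10^-3) = 2.98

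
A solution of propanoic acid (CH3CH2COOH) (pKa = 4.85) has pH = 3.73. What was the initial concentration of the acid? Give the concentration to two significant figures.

C₀ = 2.6 × 10^-3 M

[H+] = 10^(-3.73) = 1.86 × 10^-4 M = x
Ka = 10^(−4.85) = 1.41 × 10^-5
Ka = x²/(C₀ − x) ⇒ C₀ = x + x²/Ka
C₀ = 1.86 × 10^-4 + (1.86 × 10^-4)²/(1.41 × 10^-5) = 2.64 × 10^-3 M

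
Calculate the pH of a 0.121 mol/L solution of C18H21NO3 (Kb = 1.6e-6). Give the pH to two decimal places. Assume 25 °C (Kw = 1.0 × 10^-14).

pH = 10.64

C18H21NO3 + H2O ⇌ C18H22NO3+ + OH-
From the ICE table, Kb = [OH-]²/(0.121 − [OH-]) = 1.6 × 10^-6.
Since Kb ≪ C₀, [OH-] ≈ √(Kb·C₀) = 4.40 × 10^-4 M.
([OH-]/C₀ = 0.36% < 5%, so the approximation holds.)
pOH = 3.36, so pH = 14.00 − pOH = 10.64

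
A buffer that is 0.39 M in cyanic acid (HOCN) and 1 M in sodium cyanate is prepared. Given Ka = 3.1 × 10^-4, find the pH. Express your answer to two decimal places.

pH = 3.92

pKa = −log(3.1 × 10^-4) = 3.509
Henderson–Hasselbalch: pH = pKa + log([OCN-]/[HOCN]) = 3.509 + log(1/0.39)
pH = 3.509 + (+0.409) = 3.92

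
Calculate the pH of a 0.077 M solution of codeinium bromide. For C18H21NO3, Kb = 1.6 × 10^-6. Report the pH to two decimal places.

C18H22NO3+ is the conjugate acid of the weak base C18H21NO3.
Ka = Kw/Kb = 1.0×10^-14 / 1.6 × 10^-6 = 6.25 × 10^-9
Ka = x²/(0.077 − x) = 6.25 × 10^-9
Since Ka ≪ C₀, x ≈ √(Ka·C₀) = 2.19 × 10^-5 M.
pH = −log[H+] = −log(2.19 × 10^-5) = 4.66

pH = 4.66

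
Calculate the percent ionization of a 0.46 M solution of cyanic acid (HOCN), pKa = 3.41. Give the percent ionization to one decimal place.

HOCN ⇌ OCN- + H+; let x = [H+] at equilibrium.
Ka = 10^(−3.41) = 3.89 × 10^-4
x ≈ √(Ka·C₀) = √(3.89 × 10^-4 × 0.46) = 1.34 × 10^-2 M
Fraction ionized = 1.34 × 10^-2 / 0.46 = 0.0291 → 2.9%

2.9%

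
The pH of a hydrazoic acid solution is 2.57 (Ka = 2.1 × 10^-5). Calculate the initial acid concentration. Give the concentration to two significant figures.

[H+] = 10^(-2.57) = 2.69 × 10^-3 M = x
Ka = x²/(C₀ − x) ⇒ C₀ = x + x²/Ka
C₀ = 2.69 × 10^-3 + (2.69 × 10^-3)²/(2.1 × 10^-5) = 3.47 × 10^-1 M

C₀ = 3.5 × 10^-1 M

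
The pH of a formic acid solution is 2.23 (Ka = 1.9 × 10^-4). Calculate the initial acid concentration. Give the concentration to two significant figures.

[H+] = 10^(-2.23) = 5.89 × 10^-3 M = x
Ka = x²/(C₀ − x) ⇒ C₀ = x + x²/Ka
C₀ = 5.89 × 10^-3 + (5.89 × 10^-3)²/(1.9 × 10^-4) = 1.88 × 10^-1 M

C₀ = 1.9 × 10^-1 M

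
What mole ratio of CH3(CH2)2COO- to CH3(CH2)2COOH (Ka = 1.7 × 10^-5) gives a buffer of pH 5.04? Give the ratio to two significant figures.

ratio = 1.9

pKa = -log(1.7 × 10^-5) = 4.770
pH = pKa + log(r) ⇒ log(r) = 5.04 − 4.770 = +0.270
r = [CH3(CH2)2COO-]/[CH3(CH2)2COOH] = 10^(+0.270) = 1.86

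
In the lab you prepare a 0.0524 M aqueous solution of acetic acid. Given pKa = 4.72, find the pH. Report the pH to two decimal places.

CH3COOH ⇌ CH3COO- + H+
Ka = 10^(−4.72) = 1.91 × 10^-5
Let x = [H+] at equilibrium. Ka = x²/(0.0524 − x).
Since Ka ≪ C₀, x ≈ √(Ka·C₀) = 1.00 × 10^-3 M.
Check: 1.9% ionized — well under 5%, approximation valid.
pH = −log[H+] = −log(1.00 × 10^-3) = 3.00

pH = 3.00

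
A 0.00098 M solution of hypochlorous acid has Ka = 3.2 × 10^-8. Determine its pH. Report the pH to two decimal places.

HOCl ⇌ OCl- + H+
Let x = [H+] at equilibrium. Ka = x²/(0.00098 − x).
Neglecting x in the denominator: x = √(3.2 × 10^-8 × 0.00098) = 5.60 × 10^-6 M
Check: 0.57% ionized — well under 5%, approximation valid.
pH = −log(5.60 × 10^-6) = 5.25

pH = 5.25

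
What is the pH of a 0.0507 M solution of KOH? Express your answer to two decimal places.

KOH is a strong base; [OH-] = 0.0507 M.
pOH = -log(0.0507) = 1.29
pH = 14.00 - 1.29 = 12.71

pH = 12.71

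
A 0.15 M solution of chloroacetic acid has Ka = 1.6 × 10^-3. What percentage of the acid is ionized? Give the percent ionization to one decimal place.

9.8%

ClCH2COOH ⇌ ClCH2COO- + H+; let x = [H+] at equilibrium.
Solve x² + 0.0016x − 0.00024 = 0 → x = 1.47 × 10^-2 M
% ionization = x/C₀ × 100% = 1.47 × 10^-2/0.15 × 100% = 9.8%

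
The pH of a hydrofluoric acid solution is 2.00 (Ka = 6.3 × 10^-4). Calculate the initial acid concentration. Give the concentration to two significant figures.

C₀ = 1.7 × 10^-1 M

[H+] = 10^(-2.00) = 1.00 × 10^-2 M = x
Ka = x²/(C₀ − x) ⇒ C₀ = x + x²/Ka
C₀ = 1.00 × 10^-2 + (1.00 × 10^-2)²/(6.3 × 10^-4) = 1.69 × 10^-1 M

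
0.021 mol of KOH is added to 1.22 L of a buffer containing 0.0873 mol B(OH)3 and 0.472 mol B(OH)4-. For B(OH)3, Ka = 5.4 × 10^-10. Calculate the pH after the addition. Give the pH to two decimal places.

pH = 10.14

After neutralization: n(B(OH)3) = 0.0663 mol, n(B(OH)4-) = 0.493 mol.
pKa = −log(5.4 × 10^-10) = 9.268
pH = pKa + log([A⁻]/[HA]) = 9.268 + log(0.493/0.0663) = 9.268 +0.871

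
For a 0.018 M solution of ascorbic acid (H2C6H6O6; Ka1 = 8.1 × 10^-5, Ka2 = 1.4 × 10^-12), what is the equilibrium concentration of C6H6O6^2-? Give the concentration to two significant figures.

First ionization gives [H+] ≈ [HC6H6O6-] = 1.17 × 10^-3 M.
Second step: Ka2 = [H+][C6H6O6^2-]/[HC6H6O6-] ≈ [C6H6O6^2-] (since [H+] ≈ [HC6H6O6-]).
So [C6H6O6^2-] ≈ Ka2.

1.4 × 10^-12 M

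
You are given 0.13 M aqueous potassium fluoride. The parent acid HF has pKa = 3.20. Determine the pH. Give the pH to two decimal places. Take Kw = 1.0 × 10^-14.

pH = 8.16

F- is the conjugate base of the weak acid HF.
Ka = 10^(−3.20) = 6.31 × 10^-4
Kb = Kw/Ka = 1.0×10^-14 / 6.31 × 10^-4 = 1.58 × 10^-11
From the ICE table, Kb = x²/(0.13 − x) = 1.58 × 10^-11.
Neglecting x in the denominator: x = √(1.58 × 10^-11 × 0.13) = 1.43 × 10^-6 M
Check: 0.0011% ionized — well under 5%, approximation valid.
pOH = −log(1.43 × 10^-6) = 5.84; pH = 14.00 − 5.84 = 8.16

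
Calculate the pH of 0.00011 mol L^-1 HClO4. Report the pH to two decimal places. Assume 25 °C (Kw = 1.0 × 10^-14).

HClO4 is a strong acid and dissociates completely, so [H+] = 0.00011 M.
pH = -log(0.00011) = 3.96

pH = 3.96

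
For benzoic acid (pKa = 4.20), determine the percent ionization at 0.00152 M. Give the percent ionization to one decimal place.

18.4%

C6H5COOH ⇌ C6H5COO- + H+; let x = [H+] at equilibrium.
Ka = 10^(−4.20) = 6.31 × 10^-5
Solve x² + 6.31e-05x − 9.59e-08 = 0 → x = 2.80 × 10^-4 M
% ionization = x/C₀ × 100% = 2.80 × 10^-4/0.00152 × 100% = 18.4%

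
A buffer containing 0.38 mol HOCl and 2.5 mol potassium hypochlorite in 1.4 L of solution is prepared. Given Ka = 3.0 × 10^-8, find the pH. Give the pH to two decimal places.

pKa = −log(3.0 × 10^-8) = 7.523
pH = pKa + log([A⁻]/[HA]) = 7.523 + log(2.5/0.38)
pH = 7.523 + (+0.818) = 8.34

pH = 8.34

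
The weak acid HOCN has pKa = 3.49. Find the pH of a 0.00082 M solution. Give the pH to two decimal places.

pH = 3.42

HOCN ⇌ OCN- + H+
Ka = 10^(−3.49) = 3.24 × 10^-4
Ka = x²/(0.00082 − x) = 3.24 × 10^-4
Here C₀/Ka ≈ 2.53, so the small-x approximation fails. Use the quadratic:
x = (−Ka + √(Ka² + 4·Ka·C₀))/2 = 3.78 × 10^-4 M
pH = −log[H+] = −log(3.78 × 10^-4) = 3.42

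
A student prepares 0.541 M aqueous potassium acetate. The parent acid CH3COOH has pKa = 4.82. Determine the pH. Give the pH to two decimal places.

CH3COO- is the conjugate base of the weak acid CH3COOH.
Ka = 10^(−4.82) = 1.51 × 10^-5
Kb = Kw/Ka = 1.0×10^-14 / 1.51 × 10^-5 = 6.62 × 10^-10
From the ICE table, Kb = [OH-]²/(0.541 − [OH-]) = 6.62 × 10^-10.
Assume [OH-] ≪ 0.541: [OH-] ≈ √(6.62 × 10^-10 × 0.541) = 1.89 × 10^-5 M
pOH = 4.72, so pH = 14.00 − pOH = 9.28

pH = 9.28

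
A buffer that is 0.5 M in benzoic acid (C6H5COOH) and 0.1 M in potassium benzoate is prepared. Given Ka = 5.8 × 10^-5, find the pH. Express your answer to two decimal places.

pKa = −log(5.8 × 10^-5) = 4.237
Henderson–Hasselbalch: pH = pKa + log([C6H5COO-]/[C6H5COOH]) = 4.237 + log(0.1/0.5)
pH = 4.237 + (-0.699) = 3.54

pH = 3.54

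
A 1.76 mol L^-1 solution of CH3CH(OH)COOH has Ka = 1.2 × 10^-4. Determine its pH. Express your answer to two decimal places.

pH = 1.84

CH3CH(OH)COOH ⇌ CH3CH(OH)COO- + H+
From the ICE table, Ka = [H+]²/(1.76 − [H+]) = 1.2 × 10^-4.
Since Ka ≪ C₀, [H+] ≈ √(Ka·C₀) = 1.45 × 10^-2 M.
Check: 0.83% ionized — well under 5%, approximation valid.
pH = −log[H+] = −log(1.45 × 10^-2) = 1.84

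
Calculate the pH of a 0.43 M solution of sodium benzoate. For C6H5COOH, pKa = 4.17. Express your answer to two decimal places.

pH = 8.90

C6H5COO- is the conjugate base of the weak acid C6H5COOH.
Ka = 10^(−4.17) = 6.76 × 10^-5
Kb = Kw/Ka = 1.0×10^-14 / 6.76 × 10^-5 = 1.48 × 10^-10
Kb = x²/(0.43 − x) = 1.48 × 10^-10
Neglecting x in the denominator: x = √(1.48 × 10^-10 × 0.43) = 7.98 × 10^-6 M
Check: 0.0019% ionized — well under 5%, approximation valid.
pOH = 5.10, so pH = 14.00 − pOH = 8.90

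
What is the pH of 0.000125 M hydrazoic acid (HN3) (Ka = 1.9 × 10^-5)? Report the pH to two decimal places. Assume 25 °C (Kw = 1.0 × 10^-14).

HN3 ⇌ N3- + H+
From the ICE table, Ka = x²/(0.000125 − x) = 1.9 × 10^-5.
x is not negligible relative to C₀; solve x² + 1.9e-05·x − 2.38e-09 = 0.
x = (−Ka + √(Ka² + 4·Ka·C₀))/2 = 4.02 × 10^-5 M
pH = −log(4.02 × 10^-5) = 4.40

pH = 4.40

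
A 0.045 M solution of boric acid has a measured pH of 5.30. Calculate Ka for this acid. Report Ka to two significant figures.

Ka = 5.6 × 10^-10

[H+] = 10^(-5.30) = 5.01 × 10^-6 M
At equilibrium [HA] = 0.045 − 5.01 × 10^-6 = 4.50 × 10^-2 M
Ka = [H+][A-]/[HA] = (5.01 × 10^-6)² / 4.50 × 10^-2 = 5.6 × 10^-10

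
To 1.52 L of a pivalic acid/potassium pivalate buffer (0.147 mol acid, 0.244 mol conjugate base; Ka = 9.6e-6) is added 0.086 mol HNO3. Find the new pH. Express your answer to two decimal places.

After neutralization: n((CH3)3CCOOH) = 0.233 mol, n((CH3)3CCOO-) = 0.158 mol.
pKa = −log(9.6 × 10^-6) = 5.018
pH = pKa + log(n_(CH3)3CCOO-/n_(CH3)3CCOOH) = 5.018 + log(0.158/0.233) = 5.018 + (-0.169)

pH = 4.85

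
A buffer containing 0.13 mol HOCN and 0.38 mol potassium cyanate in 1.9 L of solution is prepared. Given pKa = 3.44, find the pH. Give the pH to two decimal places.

pH = 3.91

Using pH = pKa + log([base]/[acid]) with [base]/[acid] = 0.38/0.13:
pH = 3.44 + (+0.466) = 3.91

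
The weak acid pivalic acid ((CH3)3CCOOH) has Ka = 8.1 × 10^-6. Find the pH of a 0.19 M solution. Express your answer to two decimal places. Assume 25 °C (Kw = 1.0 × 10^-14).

(CH3)3CCOOH ⇌ (CH3)3CCOO- + H+
Ka = x²/(0.19 − x) = 8.1 × 10^-6
Since Ka ≪ C₀, x ≈ √(Ka·C₀) = 1.24 × 10^-3 M.
Check: 0.65% ionized — well under 5%, approximation valid.
pH = −log[H+] = −log(1.24 × 10^-3) = 2.91

pH = 2.91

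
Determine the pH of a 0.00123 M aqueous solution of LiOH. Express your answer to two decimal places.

pH = 11.09

LiOH is a strong base; [OH-] = 0.00123 M.
pOH = -log(0.00123) = 2.91
pH = 14.00 - 2.91 = 11.09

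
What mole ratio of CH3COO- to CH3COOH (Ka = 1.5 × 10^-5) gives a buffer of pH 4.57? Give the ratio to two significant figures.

pKa = -log(1.5 × 10^-5) = 4.824
pH = pKa + log(r) ⇒ log(r) = 4.57 − 4.824 = -0.254
r = [CH3COO-]/[CH3COOH] = 10^(-0.254) = 0.557

ratio = 0.56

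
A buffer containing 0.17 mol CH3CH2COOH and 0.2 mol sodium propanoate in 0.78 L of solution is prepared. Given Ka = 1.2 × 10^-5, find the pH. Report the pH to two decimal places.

pKa = −log(1.2 × 10^-5) = 4.921
Henderson–Hasselbalch: pH = pKa + log([CH3CH2COO-]/[CH3CH2COOH]) = 4.921 + log(0.2/0.17)
pH = 4.921 + (+0.071) = 4.99

pH = 4.99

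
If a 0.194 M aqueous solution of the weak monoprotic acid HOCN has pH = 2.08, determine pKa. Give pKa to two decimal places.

pKa = 3.43

[H+] = 10^(-2.08) = 8.32 × 10^-3 M
At equilibrium [HA] = 0.194 − 8.32 × 10^-3 = 1.86 × 10^-1 M
Ka = [H+][A-]/[HA] = (8.32 × 10^-3)² / 1.86 × 10^-1 = 3.72 × 10^-4
pKa = -log(3.72 × 10^-4) = 3.43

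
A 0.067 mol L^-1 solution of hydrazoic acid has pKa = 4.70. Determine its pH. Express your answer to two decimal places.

pH = 2.94

HN3 ⇌ N3- + H+
Ka = 10^(−4.70) = 2.00 × 10^-5
From the ICE table, Ka = [H+]²/(0.067 − [H+]) = 2.00 × 10^-5.
Since Ka ≪ C₀, [H+] ≈ √(Ka·C₀) = 1.16 × 10^-3 M.
([H+]/C₀ = 1.7% < 5%, so the approximation holds.)
pH = −log(1.16 × 10^-3) = 2.94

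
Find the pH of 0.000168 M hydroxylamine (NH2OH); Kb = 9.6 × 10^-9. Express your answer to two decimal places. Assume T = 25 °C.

pH = 8.10

NH2OH + H2O ⇌ NH3OH+ + OH-
Let x = [OH-] at equilibrium. Kb = x²/(0.000168 − x).
Neglecting x in the denominator: x = √(9.6 × 10^-9 × 0.000168) = 1.27 × 10^-6 M
Check: 0.76% ionized — well under 5%, approximation valid.
pOH = 5.90, so pH = 14.00 − pOH = 8.10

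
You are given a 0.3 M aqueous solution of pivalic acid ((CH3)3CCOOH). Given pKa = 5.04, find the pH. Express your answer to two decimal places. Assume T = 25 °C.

(CH3)3CCOOH ⇌ (CH3)3CCOO- + H+
Ka = 10^(−5.04) = 9.12 × 10^-6
From the ICE table, Ka = x²/(0.3 − x) = 9.12 × 10^-6.
Since Ka ≪ C₀, x ≈ √(Ka·C₀) = 1.65 × 10^-3 M.
Check: 0.55% ionized — well under 5%, approximation valid.
pH = −log(1.65 × 10^-3) = 2.78

pH = 2.78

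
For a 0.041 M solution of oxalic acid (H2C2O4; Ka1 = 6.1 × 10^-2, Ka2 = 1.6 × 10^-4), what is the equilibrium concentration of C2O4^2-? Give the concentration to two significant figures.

1.6 × 10^-4 M

First ionization gives [H+] ≈ [HC2O4-] = 2.81 × 10^-2 M.
Second step: Ka2 = [H+][C2O4^2-]/[HC2O4-] ≈ [C2O4^2-] (since [H+] ≈ [HC2O4-]).
So [C2O4^2-] ≈ Ka2.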